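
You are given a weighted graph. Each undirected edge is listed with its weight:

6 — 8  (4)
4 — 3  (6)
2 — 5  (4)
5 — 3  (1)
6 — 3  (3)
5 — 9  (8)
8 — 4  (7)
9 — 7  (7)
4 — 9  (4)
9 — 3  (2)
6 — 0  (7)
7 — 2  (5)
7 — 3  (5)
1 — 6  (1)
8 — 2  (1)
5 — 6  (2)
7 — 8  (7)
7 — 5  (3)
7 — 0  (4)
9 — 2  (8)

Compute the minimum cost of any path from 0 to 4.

14

Shortest distances from 0:
0: 0
7: 4  (via 0)
5: 7  (via 7)
6: 7  (via 0)
1: 8  (via 6)
3: 8  (via 5)
2: 9  (via 7)
8: 10  (via 2)
9: 10  (via 3)
4: 14  (via 3)
Shortest route: 0–7–5–3–4 = 14.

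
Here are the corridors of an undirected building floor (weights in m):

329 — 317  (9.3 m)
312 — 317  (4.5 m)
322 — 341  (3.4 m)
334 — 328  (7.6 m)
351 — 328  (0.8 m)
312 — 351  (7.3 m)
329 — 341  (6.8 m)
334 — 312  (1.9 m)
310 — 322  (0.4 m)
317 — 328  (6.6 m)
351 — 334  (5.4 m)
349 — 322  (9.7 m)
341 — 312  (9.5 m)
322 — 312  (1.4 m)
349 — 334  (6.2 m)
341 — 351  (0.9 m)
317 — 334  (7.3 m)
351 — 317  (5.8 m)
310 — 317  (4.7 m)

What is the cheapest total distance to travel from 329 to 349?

19.3 m

Candidate routes:
329 - 341 - 351 - 334 - 349: 6.8+0.9+5.4+6.2 = 19.3
329 - 341 - 322 - 312 - 334 - 349: 6.8+3.4+1.4+1.9+6.2 = 19.7
The minimum is 19.3 m via 329 - 341 - 351 - 334 - 349.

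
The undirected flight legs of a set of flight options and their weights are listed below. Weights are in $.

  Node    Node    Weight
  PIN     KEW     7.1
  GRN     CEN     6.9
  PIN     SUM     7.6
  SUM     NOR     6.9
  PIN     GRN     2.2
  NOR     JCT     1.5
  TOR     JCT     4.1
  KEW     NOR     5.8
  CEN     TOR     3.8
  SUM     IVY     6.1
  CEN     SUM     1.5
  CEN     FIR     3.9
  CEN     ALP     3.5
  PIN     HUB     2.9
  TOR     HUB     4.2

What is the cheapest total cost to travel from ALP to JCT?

Enumerating some paths:
ALP → CEN → SUM → NOR → JCT: 3.5+1.5+6.9+1.5 = 13.4
ALP → CEN → TOR → JCT: 3.5+3.8+4.1 = 11.4
Cheapest is ALP → CEN → TOR → JCT at $11.4.

$11.4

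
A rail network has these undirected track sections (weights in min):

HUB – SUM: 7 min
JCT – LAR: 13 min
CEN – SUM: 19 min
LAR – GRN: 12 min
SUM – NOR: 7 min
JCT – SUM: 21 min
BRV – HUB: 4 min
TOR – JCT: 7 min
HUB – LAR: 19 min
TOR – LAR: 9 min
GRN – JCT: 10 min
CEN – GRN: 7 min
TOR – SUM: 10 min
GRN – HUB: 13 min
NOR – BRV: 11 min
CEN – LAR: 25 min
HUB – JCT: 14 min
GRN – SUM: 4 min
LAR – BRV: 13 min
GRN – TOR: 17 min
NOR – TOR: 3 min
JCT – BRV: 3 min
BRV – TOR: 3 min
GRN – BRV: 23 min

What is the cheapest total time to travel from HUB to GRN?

Settle nodes by increasing distance from HUB:
HUB: 0
BRV: 4  (via HUB)
TOR: 7  (via BRV)
SUM: 7  (via HUB)
JCT: 7  (via BRV)
NOR: 10  (via TOR)
GRN: 11  (via SUM)
Shortest route: HUB → SUM → GRN = 11 min.

11 min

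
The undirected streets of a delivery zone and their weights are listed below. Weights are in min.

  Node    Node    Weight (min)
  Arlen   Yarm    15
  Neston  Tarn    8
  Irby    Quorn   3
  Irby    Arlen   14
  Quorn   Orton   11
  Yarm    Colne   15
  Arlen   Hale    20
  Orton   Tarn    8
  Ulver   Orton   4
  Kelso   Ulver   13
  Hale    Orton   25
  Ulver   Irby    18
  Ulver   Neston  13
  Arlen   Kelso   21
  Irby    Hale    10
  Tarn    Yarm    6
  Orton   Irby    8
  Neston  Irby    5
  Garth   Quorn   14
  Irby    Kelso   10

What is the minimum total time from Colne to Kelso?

44 min

Candidate routes:
Colne–Yarm–Tarn–Neston–Irby–Kelso: 15+6+8+5+10 = 44
Colne–Yarm–Tarn–Orton–Ulver–Kelso: 15+6+8+4+13 = 46
The minimum is 44 min via Colne–Yarm–Tarn–Neston–Irby–Kelso.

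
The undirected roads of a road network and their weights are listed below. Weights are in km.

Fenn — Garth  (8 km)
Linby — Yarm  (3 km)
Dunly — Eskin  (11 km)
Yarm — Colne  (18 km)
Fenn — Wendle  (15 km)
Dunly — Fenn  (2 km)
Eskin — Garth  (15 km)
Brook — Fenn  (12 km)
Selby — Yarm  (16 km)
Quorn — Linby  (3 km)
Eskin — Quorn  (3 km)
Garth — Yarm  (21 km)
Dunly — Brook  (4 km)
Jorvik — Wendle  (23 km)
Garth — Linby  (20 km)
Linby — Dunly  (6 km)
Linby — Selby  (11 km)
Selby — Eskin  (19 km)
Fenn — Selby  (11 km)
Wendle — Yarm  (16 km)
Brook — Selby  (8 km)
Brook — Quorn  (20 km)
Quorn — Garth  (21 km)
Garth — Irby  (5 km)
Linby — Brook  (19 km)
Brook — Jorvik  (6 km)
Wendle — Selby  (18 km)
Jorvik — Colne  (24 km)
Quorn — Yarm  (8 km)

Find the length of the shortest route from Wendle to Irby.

28 km

Enumerating some paths:
Wendle → Yarm → Garth → Irby: 16+21+5 = 42
Wendle → Fenn → Garth → Irby: 15+8+5 = 28
Wendle → Yarm → Linby → Dunly → Fenn → Garth → Irby: 16+3+6+2+8+5 = 40
Cheapest is Wendle → Fenn → Garth → Irby at 28 km.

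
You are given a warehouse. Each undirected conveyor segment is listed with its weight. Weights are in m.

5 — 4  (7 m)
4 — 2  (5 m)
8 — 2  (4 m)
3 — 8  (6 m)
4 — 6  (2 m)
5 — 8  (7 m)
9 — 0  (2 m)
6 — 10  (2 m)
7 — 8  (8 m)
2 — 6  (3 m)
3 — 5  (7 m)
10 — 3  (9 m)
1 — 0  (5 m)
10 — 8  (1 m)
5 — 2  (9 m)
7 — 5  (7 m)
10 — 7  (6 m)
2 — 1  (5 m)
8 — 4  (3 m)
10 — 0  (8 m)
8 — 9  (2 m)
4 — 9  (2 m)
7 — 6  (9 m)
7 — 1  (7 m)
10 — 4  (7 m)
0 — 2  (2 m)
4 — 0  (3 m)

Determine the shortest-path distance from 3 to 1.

15 m

Enumerating some paths:
3 - 8 - 9 - 0 - 1: 6+2+2+5 = 15
3 - 8 - 10 - 6 - 2 - 1: 6+1+2+3+5 = 17
3 - 8 - 2 - 0 - 1: 6+4+2+5 = 17
The minimum is 15 m via 3 - 8 - 9 - 0 - 1.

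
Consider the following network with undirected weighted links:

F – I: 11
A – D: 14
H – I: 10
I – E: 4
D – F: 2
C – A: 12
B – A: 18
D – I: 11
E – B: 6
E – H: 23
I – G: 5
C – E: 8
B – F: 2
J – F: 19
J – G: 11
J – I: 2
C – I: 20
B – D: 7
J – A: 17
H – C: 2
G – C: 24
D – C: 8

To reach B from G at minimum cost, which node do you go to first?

Compare a few routes:
G - I - D - F - B: 5+11+2+2 = 20
G - I - F - B: 5+11+2 = 18
G - I - E - B: 5+4+6 = 15
Cheapest is G - I - E - B at 15.
So from G the first move is to I.

I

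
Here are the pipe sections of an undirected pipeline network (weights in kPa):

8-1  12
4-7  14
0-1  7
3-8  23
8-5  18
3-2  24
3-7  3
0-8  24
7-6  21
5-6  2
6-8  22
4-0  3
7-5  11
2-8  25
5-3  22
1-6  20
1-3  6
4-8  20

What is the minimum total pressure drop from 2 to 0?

Enumerating some paths:
2 → 3 → 1 → 0: 24+6+7 = 37
2 → 8 → 1 → 0: 25+12+7 = 44
The minimum is 37 kPa via 2 → 3 → 1 → 0.

37 kPa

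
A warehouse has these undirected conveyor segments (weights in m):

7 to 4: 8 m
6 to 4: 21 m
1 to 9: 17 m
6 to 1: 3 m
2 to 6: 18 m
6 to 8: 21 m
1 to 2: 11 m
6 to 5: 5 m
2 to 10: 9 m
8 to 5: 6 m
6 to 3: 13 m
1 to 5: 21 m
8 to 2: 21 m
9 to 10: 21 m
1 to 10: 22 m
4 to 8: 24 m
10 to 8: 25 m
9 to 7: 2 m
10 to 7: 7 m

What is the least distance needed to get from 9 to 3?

33 m

Settle nodes by increasing distance from 9:
9: 0
7: 2  (via 9)
10: 9  (via 7)
4: 10  (via 7)
1: 17  (via 9)
2: 18  (via 10)
6: 20  (via 1)
5: 25  (via 6)
8: 31  (via 5)
3: 33  (via 6)
Shortest route: 9 → 1 → 6 → 3 = 33 m.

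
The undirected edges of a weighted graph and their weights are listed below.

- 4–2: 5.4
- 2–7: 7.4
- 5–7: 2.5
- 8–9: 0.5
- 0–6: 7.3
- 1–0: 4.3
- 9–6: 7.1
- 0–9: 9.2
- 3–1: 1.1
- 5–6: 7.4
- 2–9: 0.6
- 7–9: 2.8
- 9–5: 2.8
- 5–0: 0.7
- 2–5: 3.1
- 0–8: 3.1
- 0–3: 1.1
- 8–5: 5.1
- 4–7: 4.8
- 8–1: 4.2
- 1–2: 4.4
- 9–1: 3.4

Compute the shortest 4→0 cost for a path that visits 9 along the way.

9.5

Best 4 to 9: 4 → 2 → 9 costing 6
Shortest 9→0: 9 → 5 → 0 = 3.5
Total via 9: 6 + 3.5 = 9.5.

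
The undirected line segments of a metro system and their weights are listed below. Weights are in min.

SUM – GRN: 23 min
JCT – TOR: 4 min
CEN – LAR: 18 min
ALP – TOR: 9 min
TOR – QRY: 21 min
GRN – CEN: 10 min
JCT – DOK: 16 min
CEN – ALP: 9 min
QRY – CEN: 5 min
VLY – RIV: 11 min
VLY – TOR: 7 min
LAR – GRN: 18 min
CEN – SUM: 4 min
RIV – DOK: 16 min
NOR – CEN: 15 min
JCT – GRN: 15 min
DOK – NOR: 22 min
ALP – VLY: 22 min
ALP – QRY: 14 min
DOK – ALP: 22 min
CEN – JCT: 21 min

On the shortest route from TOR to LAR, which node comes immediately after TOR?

Candidate routes:
TOR - JCT - CEN - LAR: 4+21+18 = 43
TOR - JCT - GRN - LAR: 4+15+18 = 37
TOR - ALP - CEN - LAR: 9+9+18 = 36
Cheapest is TOR - ALP - CEN - LAR at 36 min.
So from TOR the first move is to ALP.

ALP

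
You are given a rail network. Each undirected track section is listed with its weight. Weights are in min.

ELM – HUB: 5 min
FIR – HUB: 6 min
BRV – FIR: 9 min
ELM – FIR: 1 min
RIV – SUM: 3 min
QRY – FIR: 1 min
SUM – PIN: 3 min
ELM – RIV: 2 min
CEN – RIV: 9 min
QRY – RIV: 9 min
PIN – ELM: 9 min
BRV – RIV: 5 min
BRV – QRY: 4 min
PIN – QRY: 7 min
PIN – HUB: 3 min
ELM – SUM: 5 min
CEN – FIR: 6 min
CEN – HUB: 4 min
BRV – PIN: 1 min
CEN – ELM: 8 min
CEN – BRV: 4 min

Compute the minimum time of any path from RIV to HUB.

Settle nodes by increasing distance from RIV:
RIV: 0
ELM: 2  (via RIV)
FIR: 3  (via ELM)
SUM: 3  (via RIV)
QRY: 4  (via FIR)
BRV: 5  (via RIV)
PIN: 6  (via SUM)
HUB: 7  (via ELM)
Shortest route: RIV–ELM–HUB = 7 min.

7 min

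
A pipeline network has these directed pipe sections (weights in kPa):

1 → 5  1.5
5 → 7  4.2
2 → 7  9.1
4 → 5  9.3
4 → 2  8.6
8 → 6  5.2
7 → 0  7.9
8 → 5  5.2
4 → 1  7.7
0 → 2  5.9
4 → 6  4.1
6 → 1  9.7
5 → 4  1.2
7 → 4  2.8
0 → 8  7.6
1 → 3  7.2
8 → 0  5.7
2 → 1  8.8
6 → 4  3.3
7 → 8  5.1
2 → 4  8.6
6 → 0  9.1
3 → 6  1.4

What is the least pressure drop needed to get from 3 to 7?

Candidate routes:
3 - 6 - 4 - 5 - 7: 1.4+3.3+9.3+4.2 = 18.2
3 - 6 - 4 - 1 - 5 - 7: 1.4+3.3+7.7+1.5+4.2 = 18.1
3 - 6 - 4 - 2 - 7: 1.4+3.3+8.6+9.1 = 22.4
3 - 6 - 1 - 5 - 7: 1.4+9.7+1.5+4.2 = 16.8
Cheapest is 3 - 6 - 1 - 5 - 7 at 16.8 kPa.

16.8 kPa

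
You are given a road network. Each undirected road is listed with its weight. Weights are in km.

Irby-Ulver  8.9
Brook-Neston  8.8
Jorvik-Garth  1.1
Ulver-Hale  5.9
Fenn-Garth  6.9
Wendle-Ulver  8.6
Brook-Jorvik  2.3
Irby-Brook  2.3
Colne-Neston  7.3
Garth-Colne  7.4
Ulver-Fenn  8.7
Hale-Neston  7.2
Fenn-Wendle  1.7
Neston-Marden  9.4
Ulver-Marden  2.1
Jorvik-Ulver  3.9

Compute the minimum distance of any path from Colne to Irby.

13.1 km

Running Dijkstra from Colne:
Colne: 0
Neston: 7.3  (via Colne)
Garth: 7.4  (via Colne)
Jorvik: 8.5  (via Garth)
Brook: 10.8  (via Jorvik)
Ulver: 12.4  (via Jorvik)
Irby: 13.1  (via Brook)
Shortest route: Colne → Garth → Jorvik → Brook → Irby = 13.1 km.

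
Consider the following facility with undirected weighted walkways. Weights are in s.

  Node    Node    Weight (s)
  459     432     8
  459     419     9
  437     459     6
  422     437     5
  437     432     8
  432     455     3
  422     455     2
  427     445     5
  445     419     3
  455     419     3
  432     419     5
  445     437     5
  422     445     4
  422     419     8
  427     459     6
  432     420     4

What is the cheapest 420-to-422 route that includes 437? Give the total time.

Shortest 420→437: 420–432–437 = 12
Shortest 437→422: 437–422 = 5
Total via 437: 12 + 5 = 17 s.

17 s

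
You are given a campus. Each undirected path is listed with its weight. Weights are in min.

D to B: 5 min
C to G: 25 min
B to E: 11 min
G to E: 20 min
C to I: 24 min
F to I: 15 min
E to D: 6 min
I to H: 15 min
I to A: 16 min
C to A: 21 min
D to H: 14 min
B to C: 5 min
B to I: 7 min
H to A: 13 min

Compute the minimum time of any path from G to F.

52 min

Shortest distances from G:
G: 0
E: 20  (via G)
C: 25  (via G)
D: 26  (via E)
B: 30  (via C)
I: 37  (via B)
H: 40  (via D)
A: 46  (via C)
F: 52  (via I)
Shortest route: G–C–B–I–F = 52 min.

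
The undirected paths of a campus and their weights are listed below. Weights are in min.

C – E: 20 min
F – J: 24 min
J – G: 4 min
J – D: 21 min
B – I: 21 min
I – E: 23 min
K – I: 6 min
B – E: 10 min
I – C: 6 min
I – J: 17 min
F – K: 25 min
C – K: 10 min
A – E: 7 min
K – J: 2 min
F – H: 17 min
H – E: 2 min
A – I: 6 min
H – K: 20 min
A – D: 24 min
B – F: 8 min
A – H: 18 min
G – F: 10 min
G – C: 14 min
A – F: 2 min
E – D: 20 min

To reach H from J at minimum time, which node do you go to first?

Candidate routes:
J–K–H: 2+20 = 22
J–G–F–A–E–H: 4+10+2+7+2 = 25
J–K–I–A–E–H: 2+6+6+7+2 = 23
Cheapest is J–K–H at 22 min.
So from J the first move is to K.

K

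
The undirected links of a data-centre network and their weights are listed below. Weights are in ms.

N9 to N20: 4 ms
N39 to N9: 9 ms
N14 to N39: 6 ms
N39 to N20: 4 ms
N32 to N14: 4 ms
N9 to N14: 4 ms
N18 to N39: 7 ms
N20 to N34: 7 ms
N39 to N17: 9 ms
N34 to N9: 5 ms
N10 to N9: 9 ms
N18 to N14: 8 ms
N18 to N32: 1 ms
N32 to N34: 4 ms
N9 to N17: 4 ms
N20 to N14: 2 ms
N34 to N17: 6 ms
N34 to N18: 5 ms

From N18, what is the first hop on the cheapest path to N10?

N32

Candidate routes:
N18 → N34 → N9 → N10: 5+5+9 = 19
N18 → N32 → N14 → N9 → N10: 1+4+4+9 = 18
N18 → N32 → N34 → N9 → N10: 1+4+5+9 = 19
Cheapest is N18 → N32 → N14 → N9 → N10 at 18 ms.
So from N18 the first move is to N32.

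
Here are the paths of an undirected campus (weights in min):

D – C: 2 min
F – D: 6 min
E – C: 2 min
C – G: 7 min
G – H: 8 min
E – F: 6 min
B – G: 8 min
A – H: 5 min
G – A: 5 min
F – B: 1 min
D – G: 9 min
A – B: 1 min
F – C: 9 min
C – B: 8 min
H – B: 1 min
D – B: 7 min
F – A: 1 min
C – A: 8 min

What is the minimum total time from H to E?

Settle nodes by increasing distance from H:
H: 0
B: 1  (via H)
A: 2  (via B)
F: 2  (via B)
G: 7  (via A)
D: 8  (via B)
E: 8  (via F)
Shortest route: H–B–F–E = 8 min.

8 min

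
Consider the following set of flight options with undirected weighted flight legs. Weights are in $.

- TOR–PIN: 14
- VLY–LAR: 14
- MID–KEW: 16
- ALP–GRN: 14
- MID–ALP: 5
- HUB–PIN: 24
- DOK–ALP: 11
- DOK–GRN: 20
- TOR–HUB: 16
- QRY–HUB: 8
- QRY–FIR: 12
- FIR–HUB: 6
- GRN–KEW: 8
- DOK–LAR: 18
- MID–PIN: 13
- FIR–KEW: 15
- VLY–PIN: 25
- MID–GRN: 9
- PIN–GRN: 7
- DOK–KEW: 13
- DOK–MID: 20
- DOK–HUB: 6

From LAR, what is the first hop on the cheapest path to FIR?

DOK

Enumerating some paths:
LAR → DOK → HUB → QRY → FIR: 18+6+8+12 = 44
LAR → DOK → HUB → FIR: 18+6+6 = 30
Cheapest is LAR → DOK → HUB → FIR at $30.
So from LAR the first move is to DOK.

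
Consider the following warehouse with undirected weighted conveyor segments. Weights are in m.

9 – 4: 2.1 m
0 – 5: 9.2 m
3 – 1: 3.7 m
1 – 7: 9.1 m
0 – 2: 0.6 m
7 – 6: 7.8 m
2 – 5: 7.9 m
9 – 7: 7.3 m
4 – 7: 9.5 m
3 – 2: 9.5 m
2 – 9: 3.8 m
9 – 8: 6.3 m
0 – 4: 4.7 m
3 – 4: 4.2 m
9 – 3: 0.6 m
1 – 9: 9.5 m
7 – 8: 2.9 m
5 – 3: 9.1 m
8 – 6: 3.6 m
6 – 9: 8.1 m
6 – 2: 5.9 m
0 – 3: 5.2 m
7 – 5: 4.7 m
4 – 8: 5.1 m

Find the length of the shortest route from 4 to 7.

8 m

Shortest distances from 4:
4: 0
9: 2.1  (via 4)
3: 2.7  (via 9)
0: 4.7  (via 4)
8: 5.1  (via 4)
2: 5.3  (via 0)
1: 6.4  (via 3)
7: 8  (via 8)
Shortest route: 4 → 8 → 7 = 8 m.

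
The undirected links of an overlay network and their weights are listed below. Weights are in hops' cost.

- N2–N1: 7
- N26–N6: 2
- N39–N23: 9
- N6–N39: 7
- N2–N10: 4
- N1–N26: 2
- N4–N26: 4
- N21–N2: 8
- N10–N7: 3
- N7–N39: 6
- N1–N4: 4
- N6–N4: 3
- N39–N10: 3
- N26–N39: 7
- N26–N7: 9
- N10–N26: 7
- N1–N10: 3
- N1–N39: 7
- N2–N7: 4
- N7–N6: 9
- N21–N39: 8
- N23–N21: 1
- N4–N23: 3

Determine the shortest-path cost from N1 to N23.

Enumerating some paths:
N1 - N4 - N23: 4+3 = 7
N1 - N26 - N4 - N23: 2+4+3 = 9
N1 - N26 - N6 - N4 - N23: 2+2+3+3 = 10
The minimum is 7 hops' cost via N1 - N4 - N23.

7 hops' cost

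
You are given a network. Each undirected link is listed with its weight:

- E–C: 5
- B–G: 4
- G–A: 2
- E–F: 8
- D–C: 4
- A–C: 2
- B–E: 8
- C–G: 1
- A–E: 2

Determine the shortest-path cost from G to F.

12

Shortest distances from G:
G: 0
C: 1  (via G)
A: 2  (via G)
B: 4  (via G)
E: 4  (via A)
D: 5  (via C)
F: 12  (via E)
Shortest route: G → A → E → F = 12.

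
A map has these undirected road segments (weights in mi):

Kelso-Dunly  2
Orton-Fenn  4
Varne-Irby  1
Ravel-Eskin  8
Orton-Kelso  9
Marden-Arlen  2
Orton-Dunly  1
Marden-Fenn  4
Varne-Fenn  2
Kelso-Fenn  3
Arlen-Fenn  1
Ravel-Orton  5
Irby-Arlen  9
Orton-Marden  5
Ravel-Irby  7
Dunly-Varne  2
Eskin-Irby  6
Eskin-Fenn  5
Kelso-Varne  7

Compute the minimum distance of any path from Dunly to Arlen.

5 mi

Enumerating some paths:
Dunly → Varne → Fenn → Arlen: 2+2+1 = 5
Dunly → Orton → Fenn → Arlen: 1+4+1 = 6
Dunly → Kelso → Fenn → Arlen: 2+3+1 = 6
Cheapest is Dunly → Varne → Fenn → Arlen at 5 mi.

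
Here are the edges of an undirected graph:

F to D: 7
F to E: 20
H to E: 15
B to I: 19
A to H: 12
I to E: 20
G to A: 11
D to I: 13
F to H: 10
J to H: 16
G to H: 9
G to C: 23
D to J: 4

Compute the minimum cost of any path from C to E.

47

Enumerating some paths:
C–G–A–H–E: 23+11+12+15 = 61
C–G–H–E: 23+9+15 = 47
The minimum is 47 via C–G–H–E.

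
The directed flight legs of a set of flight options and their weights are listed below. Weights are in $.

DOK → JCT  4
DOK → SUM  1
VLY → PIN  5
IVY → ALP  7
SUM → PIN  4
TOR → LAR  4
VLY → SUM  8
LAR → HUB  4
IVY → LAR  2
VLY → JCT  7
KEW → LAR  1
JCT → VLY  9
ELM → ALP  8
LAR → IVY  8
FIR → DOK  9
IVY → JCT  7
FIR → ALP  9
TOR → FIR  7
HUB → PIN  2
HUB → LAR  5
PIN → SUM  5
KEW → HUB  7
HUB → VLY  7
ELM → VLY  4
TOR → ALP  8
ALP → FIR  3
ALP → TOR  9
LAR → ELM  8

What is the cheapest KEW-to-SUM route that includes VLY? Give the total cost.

$20

Best KEW to VLY: KEW–LAR–HUB–VLY costing 12
Shortest VLY→SUM: VLY–SUM = 8
Total via VLY: 12 + 8 = $20.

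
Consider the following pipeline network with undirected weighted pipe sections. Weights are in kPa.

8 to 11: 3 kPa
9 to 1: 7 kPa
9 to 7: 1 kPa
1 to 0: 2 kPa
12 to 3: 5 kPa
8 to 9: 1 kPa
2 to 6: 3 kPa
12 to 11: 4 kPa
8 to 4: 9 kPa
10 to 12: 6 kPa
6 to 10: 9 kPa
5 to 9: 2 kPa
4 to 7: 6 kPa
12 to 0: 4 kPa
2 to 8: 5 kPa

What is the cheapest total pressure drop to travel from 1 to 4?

Candidate routes:
1 - 9 - 8 - 4: 7+1+9 = 17
1 - 9 - 7 - 4: 7+1+6 = 14
The minimum is 14 kPa via 1 - 9 - 7 - 4.

14 kPa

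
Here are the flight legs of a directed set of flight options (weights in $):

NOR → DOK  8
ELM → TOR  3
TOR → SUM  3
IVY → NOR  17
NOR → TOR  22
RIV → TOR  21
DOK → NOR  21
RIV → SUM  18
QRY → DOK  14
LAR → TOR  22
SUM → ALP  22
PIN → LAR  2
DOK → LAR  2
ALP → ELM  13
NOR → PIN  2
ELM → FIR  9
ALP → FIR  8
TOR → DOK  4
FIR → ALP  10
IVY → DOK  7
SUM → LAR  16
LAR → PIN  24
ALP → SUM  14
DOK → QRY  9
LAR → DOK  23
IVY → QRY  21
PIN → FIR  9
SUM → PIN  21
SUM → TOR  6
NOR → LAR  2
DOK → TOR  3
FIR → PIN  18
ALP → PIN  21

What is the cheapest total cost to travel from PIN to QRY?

$34

Enumerating some paths:
PIN–LAR–TOR–DOK–QRY: 2+22+4+9 = 37
PIN–LAR–DOK–QRY: 2+23+9 = 34
Cheapest is PIN–LAR–DOK–QRY at $34.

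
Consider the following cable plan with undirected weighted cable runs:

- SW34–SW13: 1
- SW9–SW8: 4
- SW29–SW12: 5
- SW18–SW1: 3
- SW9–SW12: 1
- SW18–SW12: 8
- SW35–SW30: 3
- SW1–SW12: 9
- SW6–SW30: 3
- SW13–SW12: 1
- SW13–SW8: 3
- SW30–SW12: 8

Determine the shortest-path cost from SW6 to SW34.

13

Settle nodes by increasing distance from SW6:
SW6: 0
SW30: 3  (via SW6)
SW35: 6  (via SW30)
SW12: 11  (via SW30)
SW9: 12  (via SW12)
SW13: 12  (via SW12)
SW34: 13  (via SW13)
Shortest route: SW6–SW30–SW12–SW13–SW34 = 13.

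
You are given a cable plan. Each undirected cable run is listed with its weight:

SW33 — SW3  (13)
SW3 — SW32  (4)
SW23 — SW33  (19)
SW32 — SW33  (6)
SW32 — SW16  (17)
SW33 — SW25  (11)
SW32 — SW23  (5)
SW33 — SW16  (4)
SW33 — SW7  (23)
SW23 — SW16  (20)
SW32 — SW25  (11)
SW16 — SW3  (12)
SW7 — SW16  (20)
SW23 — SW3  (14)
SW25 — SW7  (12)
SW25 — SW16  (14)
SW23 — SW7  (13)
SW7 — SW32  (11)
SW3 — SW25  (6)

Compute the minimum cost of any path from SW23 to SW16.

Compare a few routes:
SW23–SW32–SW33–SW16: 5+6+4 = 15
SW23–SW16: 20 = 20
The minimum is 15 via SW23–SW32–SW33–SW16.

15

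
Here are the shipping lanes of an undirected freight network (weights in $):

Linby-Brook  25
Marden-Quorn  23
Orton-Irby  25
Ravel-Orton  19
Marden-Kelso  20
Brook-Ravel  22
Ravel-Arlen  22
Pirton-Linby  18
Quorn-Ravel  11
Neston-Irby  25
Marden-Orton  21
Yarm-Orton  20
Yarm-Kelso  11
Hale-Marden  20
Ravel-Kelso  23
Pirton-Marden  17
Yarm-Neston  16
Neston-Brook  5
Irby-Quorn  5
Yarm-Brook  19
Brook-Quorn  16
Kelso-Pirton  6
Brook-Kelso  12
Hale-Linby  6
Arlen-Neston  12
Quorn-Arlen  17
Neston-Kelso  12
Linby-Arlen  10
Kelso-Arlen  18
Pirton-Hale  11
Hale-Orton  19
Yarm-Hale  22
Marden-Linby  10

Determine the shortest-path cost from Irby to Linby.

$32

Compare a few routes:
Irby → Quorn → Arlen → Linby: 5+17+10 = 32
Irby → Quorn → Marden → Linby: 5+23+10 = 38
Irby → Quorn → Brook → Linby: 5+16+25 = 46
The minimum is $32 via Irby → Quorn → Arlen → Linby.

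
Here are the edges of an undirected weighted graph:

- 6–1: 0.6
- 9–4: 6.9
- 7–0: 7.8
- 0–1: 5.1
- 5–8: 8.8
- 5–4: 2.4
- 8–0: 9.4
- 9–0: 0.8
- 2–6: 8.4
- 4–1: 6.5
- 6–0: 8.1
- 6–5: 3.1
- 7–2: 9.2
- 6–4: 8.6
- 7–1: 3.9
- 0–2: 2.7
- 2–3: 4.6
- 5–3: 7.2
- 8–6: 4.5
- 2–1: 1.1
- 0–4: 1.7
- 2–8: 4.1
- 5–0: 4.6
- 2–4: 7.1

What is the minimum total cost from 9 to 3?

8.1

Candidate routes:
9–0–4–5–3: 0.8+1.7+2.4+7.2 = 12.1
9–0–1–2–3: 0.8+5.1+1.1+4.6 = 11.6
9–0–2–3: 0.8+2.7+4.6 = 8.1
Cheapest is 9–0–2–3 at 8.1.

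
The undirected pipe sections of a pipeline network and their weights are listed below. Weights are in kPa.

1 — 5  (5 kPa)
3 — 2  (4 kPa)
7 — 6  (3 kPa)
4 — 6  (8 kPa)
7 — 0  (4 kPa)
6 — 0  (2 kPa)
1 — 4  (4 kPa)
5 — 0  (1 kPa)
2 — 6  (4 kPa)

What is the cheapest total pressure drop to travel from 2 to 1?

Enumerating some paths:
2 - 6 - 4 - 1: 4+8+4 = 16
2 - 6 - 0 - 5 - 1: 4+2+1+5 = 12
2 - 6 - 7 - 0 - 5 - 1: 4+3+4+1+5 = 17
The minimum is 12 kPa via 2 - 6 - 0 - 5 - 1.

12 kPa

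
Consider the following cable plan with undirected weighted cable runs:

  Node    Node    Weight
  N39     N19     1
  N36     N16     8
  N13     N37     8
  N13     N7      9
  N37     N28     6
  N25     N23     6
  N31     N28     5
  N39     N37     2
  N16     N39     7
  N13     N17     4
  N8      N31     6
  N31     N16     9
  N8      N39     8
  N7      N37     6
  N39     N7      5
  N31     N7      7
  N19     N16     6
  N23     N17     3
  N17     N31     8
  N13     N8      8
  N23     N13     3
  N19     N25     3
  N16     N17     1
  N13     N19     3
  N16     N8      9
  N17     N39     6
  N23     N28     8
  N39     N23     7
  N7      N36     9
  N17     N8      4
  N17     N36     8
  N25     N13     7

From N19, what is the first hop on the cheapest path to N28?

Enumerating some paths:
N19 → N39 → N37 → N28: 1+2+6 = 9
N19 → N13 → N23 → N28: 3+3+8 = 14
N19 → N39 → N23 → N28: 1+7+8 = 16
The minimum is 9 via N19 → N39 → N37 → N28.
So from N19 the first move is to N39.

N39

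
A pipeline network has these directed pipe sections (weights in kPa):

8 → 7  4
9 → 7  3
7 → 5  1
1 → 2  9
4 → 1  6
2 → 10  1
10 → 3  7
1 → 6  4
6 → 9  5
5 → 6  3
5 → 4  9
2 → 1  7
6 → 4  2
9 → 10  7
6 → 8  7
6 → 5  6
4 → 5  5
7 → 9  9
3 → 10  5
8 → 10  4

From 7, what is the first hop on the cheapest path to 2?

Compare a few routes:
7 - 5 - 6 - 4 - 1 - 2: 1+3+2+6+9 = 21
7 - 5 - 4 - 1 - 2: 1+9+6+9 = 25
The minimum is 21 kPa via 7 - 5 - 6 - 4 - 1 - 2.
So from 7 the first move is to 5.

5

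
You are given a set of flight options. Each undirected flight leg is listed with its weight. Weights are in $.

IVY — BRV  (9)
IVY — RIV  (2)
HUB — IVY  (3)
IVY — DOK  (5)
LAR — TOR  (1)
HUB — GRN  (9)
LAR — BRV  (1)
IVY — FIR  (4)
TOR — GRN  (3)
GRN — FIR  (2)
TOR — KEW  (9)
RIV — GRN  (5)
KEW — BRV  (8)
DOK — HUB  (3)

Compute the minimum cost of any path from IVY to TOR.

Settle nodes by increasing distance from IVY:
IVY: 0
RIV: 2  (via IVY)
HUB: 3  (via IVY)
FIR: 4  (via IVY)
DOK: 5  (via IVY)
GRN: 6  (via FIR)
BRV: 9  (via IVY)
TOR: 9  (via GRN)
Shortest route: IVY–FIR–GRN–TOR = $9.

$9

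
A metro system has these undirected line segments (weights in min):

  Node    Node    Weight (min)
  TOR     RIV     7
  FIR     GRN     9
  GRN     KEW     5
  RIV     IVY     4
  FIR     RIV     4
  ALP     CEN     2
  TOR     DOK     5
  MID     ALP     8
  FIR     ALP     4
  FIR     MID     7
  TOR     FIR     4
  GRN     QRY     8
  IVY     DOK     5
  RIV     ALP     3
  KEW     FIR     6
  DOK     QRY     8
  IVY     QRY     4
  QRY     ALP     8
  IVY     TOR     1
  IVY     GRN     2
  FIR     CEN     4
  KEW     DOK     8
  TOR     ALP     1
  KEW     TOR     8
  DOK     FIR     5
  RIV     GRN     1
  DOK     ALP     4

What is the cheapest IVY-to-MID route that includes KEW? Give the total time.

Best IVY to KEW: IVY → GRN → KEW costing 7
Best KEW to MID: KEW → FIR → MID costing 13
Total via KEW: 7 + 13 = 20 min.

20 min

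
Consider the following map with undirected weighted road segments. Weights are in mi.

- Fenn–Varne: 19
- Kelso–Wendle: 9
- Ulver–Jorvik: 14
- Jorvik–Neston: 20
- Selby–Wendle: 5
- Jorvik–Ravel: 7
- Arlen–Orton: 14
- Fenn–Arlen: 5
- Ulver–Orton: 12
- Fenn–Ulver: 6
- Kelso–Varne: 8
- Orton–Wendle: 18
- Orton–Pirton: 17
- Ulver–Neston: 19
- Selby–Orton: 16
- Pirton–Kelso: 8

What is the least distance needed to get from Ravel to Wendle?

Compare a few routes:
Ravel - Jorvik - Ulver - Orton - Wendle: 7+14+12+18 = 51
Ravel - Jorvik - Ulver - Fenn - Arlen - Orton - Wendle: 7+14+6+5+14+18 = 64
Ravel - Jorvik - Ulver - Fenn - Varne - Kelso - Wendle: 7+14+6+19+8+9 = 63
Ravel - Jorvik - Ulver - Orton - Selby - Wendle: 7+14+12+16+5 = 54
Cheapest is Ravel - Jorvik - Ulver - Orton - Wendle at 51 mi.

51 mi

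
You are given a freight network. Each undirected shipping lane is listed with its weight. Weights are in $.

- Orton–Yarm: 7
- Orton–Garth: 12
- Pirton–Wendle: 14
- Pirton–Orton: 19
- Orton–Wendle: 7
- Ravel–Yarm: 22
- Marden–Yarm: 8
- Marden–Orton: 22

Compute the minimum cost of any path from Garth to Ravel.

Enumerating some paths:
Garth–Orton–Yarm–Ravel: 12+7+22 = 41
Garth–Orton–Marden–Yarm–Ravel: 12+22+8+22 = 64
Cheapest is Garth–Orton–Yarm–Ravel at $41.

$41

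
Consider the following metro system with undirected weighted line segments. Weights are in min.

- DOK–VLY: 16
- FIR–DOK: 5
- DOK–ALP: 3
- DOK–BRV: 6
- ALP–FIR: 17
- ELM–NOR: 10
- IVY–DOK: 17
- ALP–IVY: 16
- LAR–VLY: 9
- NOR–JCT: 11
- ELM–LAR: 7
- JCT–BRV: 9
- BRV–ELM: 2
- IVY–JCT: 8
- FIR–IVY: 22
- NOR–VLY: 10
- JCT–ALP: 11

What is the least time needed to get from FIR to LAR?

Running Dijkstra from FIR:
FIR: 0
DOK: 5  (via FIR)
ALP: 8  (via DOK)
BRV: 11  (via DOK)
ELM: 13  (via BRV)
JCT: 19  (via ALP)
LAR: 20  (via ELM)
Shortest route: FIR–DOK–BRV–ELM–LAR = 20 min.

20 min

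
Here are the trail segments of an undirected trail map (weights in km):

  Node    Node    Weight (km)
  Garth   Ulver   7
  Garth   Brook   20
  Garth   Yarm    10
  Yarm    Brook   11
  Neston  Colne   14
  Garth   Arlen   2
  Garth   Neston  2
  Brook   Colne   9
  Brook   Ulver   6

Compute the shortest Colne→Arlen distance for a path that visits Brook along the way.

24 km

Best Colne to Brook: Colne–Brook costing 9
Best Brook to Arlen: Brook–Ulver–Garth–Arlen costing 15
Total via Brook: 9 + 15 = 24 km.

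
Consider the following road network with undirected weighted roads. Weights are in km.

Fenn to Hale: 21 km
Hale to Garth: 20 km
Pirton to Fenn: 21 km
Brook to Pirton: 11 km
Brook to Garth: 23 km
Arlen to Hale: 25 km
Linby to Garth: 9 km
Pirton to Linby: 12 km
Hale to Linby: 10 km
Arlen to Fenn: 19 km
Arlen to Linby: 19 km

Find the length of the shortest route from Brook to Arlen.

42 km

Compare a few routes:
Brook–Garth–Linby–Arlen: 23+9+19 = 51
Brook–Pirton–Linby–Hale–Arlen: 11+12+10+25 = 58
Brook–Pirton–Linby–Arlen: 11+12+19 = 42
Brook–Pirton–Fenn–Arlen: 11+21+19 = 51
Cheapest is Brook–Pirton–Linby–Arlen at 42 km.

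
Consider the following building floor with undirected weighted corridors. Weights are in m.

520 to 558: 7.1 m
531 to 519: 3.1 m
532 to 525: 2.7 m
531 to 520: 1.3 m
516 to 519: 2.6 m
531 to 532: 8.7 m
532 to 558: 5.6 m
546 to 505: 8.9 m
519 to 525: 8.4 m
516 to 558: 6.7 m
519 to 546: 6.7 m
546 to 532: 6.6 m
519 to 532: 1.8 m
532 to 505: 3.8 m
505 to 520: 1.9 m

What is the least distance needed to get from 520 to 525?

8.4 m

Settle nodes by increasing distance from 520:
520: 0
531: 1.3  (via 520)
505: 1.9  (via 520)
519: 4.4  (via 531)
532: 5.7  (via 505)
516: 7  (via 519)
558: 7.1  (via 520)
525: 8.4  (via 532)
Shortest route: 520 → 505 → 532 → 525 = 8.4 m.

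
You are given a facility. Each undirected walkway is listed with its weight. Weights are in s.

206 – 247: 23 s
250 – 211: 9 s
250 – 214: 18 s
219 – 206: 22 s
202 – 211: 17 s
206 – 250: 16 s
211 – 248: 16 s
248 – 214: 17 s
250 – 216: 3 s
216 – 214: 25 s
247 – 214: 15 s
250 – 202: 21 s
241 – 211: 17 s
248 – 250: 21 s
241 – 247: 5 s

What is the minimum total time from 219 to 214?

Candidate routes:
219–206–250–214: 22+16+18 = 56
219–206–250–248–214: 22+16+21+17 = 76
219–206–247–214: 22+23+15 = 60
219–206–250–216–214: 22+16+3+25 = 66
The minimum is 56 s via 219–206–250–214.

56 s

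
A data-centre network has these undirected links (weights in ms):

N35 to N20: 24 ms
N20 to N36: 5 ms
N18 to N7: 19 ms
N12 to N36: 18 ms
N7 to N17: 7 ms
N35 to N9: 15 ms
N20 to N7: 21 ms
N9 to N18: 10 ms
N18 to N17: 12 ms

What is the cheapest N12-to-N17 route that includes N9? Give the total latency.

Shortest N12→N9: N12 → N36 → N20 → N35 → N9 = 62
Best N9 to N17: N9 → N18 → N17 costing 22
Total via N9: 62 + 22 = 84 ms.

84 ms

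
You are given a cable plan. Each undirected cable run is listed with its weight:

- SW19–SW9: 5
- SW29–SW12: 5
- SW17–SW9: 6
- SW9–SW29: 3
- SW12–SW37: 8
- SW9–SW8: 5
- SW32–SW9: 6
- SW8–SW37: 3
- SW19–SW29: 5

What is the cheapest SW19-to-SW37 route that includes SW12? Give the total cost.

18

Best SW19 to SW12: SW19–SW29–SW12 costing 10
Shortest SW12→SW37: SW12–SW37 = 8
Total via SW12: 10 + 8 = 18.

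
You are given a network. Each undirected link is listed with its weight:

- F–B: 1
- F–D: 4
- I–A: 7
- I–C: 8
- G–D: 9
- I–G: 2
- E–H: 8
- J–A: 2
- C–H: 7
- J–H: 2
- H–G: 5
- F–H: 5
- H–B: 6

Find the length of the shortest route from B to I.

Shortest distances from B:
B: 0
F: 1  (via B)
D: 5  (via F)
H: 6  (via B)
J: 8  (via H)
A: 10  (via J)
G: 11  (via H)
C: 13  (via H)
I: 13  (via G)
Shortest route: B–H–G–I = 13.

13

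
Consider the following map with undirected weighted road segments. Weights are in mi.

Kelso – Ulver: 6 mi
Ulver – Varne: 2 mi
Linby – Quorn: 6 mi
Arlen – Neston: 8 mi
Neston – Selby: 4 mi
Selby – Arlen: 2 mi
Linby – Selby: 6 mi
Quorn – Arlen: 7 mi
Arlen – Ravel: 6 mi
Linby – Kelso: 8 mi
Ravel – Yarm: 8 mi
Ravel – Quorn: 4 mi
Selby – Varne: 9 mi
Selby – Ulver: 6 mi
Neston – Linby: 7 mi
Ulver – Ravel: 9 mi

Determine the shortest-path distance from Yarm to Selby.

Candidate routes:
Yarm → Ravel → Quorn → Arlen → Selby: 8+4+7+2 = 21
Yarm → Ravel → Arlen → Selby: 8+6+2 = 16
Yarm → Ravel → Ulver → Selby: 8+9+6 = 23
Yarm → Ravel → Quorn → Linby → Selby: 8+4+6+6 = 24
Cheapest is Yarm → Ravel → Arlen → Selby at 16 mi.

16 mi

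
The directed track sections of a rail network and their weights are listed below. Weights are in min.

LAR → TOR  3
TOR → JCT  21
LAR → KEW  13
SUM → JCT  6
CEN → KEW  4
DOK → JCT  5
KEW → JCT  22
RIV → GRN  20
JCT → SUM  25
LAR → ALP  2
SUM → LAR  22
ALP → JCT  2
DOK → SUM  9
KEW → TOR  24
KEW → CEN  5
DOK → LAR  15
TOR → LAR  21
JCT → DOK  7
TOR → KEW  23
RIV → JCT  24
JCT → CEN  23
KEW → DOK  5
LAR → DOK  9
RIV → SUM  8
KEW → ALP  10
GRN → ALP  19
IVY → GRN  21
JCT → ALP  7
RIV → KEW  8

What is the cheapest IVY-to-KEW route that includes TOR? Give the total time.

90 min

Best IVY to TOR: IVY–GRN–ALP–JCT–DOK–LAR–TOR costing 67
Best TOR to KEW: TOR–KEW costing 23
Total via TOR: 67 + 23 = 90 min.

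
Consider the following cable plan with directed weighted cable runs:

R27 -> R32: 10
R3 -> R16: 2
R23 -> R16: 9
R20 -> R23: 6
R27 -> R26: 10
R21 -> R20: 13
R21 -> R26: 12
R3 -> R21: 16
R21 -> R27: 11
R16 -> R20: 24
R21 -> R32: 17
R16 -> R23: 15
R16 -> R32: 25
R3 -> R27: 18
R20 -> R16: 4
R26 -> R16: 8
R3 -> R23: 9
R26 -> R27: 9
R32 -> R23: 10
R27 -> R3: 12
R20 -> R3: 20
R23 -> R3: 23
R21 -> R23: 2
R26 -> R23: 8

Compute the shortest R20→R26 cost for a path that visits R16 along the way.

70

Shortest R20→R16: R20 → R16 = 4
Best R16 to R26: R16 → R23 → R3 → R21 → R26 costing 66
Total via R16: 4 + 66 = 70.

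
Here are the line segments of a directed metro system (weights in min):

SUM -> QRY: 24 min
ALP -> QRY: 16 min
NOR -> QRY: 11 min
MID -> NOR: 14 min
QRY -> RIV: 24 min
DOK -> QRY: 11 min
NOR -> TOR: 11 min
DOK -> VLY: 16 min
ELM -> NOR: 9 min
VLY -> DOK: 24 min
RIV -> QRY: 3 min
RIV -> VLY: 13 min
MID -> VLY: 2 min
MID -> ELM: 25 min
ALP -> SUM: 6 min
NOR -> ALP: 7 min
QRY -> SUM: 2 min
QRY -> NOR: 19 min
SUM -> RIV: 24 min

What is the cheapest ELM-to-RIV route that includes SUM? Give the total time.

Best ELM to SUM: ELM–NOR–ALP–SUM costing 22
Best SUM to RIV: SUM–RIV costing 24
Total via SUM: 22 + 24 = 46 min.

46 min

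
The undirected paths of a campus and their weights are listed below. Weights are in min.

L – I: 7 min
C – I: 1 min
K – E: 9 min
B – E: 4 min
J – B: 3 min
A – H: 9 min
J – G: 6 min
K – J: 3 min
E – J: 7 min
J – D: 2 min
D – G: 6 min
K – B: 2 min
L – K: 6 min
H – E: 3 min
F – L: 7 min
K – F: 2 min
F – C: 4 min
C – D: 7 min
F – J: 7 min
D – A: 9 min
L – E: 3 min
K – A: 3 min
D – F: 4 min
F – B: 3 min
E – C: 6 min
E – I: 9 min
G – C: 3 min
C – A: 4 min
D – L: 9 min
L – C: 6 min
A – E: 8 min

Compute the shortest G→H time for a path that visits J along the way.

Shortest G→J: G → J = 6
Best J to H: J → E → H costing 10
Total via J: 6 + 10 = 16 min.

16 min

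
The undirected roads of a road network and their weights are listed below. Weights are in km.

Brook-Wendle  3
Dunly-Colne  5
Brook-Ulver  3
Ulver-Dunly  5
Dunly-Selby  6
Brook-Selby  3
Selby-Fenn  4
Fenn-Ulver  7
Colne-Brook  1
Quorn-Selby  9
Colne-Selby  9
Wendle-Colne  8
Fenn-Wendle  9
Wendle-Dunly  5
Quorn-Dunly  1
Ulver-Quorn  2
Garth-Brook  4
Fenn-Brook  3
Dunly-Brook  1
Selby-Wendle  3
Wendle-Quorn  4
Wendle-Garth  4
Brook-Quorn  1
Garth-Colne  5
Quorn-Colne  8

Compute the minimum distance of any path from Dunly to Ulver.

Shortest distances from Dunly:
Dunly: 0
Brook: 1  (via Dunly)
Quorn: 1  (via Dunly)
Colne: 2  (via Brook)
Ulver: 3  (via Quorn)
Shortest route: Dunly–Quorn–Ulver = 3 km.

3 km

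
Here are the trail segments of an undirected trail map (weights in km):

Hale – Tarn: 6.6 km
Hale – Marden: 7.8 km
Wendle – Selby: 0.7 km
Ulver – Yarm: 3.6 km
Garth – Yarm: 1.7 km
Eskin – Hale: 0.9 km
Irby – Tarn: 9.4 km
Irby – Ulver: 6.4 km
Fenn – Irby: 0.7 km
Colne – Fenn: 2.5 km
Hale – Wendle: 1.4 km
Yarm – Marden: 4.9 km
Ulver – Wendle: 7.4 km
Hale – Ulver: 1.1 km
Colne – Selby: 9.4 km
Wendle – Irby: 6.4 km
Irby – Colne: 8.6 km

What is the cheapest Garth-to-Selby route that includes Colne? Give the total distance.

Best Garth to Colne: Garth → Yarm → Ulver → Irby → Fenn → Colne costing 14.9
Shortest Colne→Selby: Colne → Selby = 9.4
Total via Colne: 14.9 + 9.4 = 24.3 km.

24.3 km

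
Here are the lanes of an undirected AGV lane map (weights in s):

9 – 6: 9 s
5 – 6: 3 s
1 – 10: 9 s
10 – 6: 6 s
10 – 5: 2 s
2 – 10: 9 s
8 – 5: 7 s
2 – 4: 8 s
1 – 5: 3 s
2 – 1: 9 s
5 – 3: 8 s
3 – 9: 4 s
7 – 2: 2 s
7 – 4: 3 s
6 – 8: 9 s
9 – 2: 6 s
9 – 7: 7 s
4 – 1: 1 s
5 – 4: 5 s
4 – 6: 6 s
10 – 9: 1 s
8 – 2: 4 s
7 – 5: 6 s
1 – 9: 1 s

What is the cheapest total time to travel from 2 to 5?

8 s

Settle nodes by increasing distance from 2:
2: 0
7: 2  (via 2)
8: 4  (via 2)
4: 5  (via 7)
1: 6  (via 4)
9: 6  (via 2)
10: 7  (via 9)
5: 8  (via 7)
Shortest route: 2–7–5 = 8 s.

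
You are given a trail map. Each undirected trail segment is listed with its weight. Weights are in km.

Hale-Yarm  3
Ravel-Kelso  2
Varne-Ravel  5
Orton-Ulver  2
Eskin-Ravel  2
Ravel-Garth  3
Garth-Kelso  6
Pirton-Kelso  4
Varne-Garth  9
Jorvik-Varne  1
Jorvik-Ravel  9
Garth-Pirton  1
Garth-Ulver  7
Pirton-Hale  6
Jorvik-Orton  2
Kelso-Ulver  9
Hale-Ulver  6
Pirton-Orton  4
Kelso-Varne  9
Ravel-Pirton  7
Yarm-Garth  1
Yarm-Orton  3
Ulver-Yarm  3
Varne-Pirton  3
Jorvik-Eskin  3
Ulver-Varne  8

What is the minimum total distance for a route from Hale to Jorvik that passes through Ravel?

Shortest Hale→Ravel: Hale–Yarm–Garth–Ravel = 7
Shortest Ravel→Jorvik: Ravel–Eskin–Jorvik = 5
Total via Ravel: 7 + 5 = 12 km.

12 km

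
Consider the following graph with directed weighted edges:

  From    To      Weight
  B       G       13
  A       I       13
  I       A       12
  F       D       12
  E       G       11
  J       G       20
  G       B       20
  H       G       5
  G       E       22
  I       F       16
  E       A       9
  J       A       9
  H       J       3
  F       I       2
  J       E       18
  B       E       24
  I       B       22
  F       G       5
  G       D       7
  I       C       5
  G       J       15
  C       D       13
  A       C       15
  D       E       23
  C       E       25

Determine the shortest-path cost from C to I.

47

Running Dijkstra from C:
C: 0
D: 13  (via C)
E: 25  (via C)
A: 34  (via E)
G: 36  (via E)
I: 47  (via A)
Shortest route: C → E → A → I = 47.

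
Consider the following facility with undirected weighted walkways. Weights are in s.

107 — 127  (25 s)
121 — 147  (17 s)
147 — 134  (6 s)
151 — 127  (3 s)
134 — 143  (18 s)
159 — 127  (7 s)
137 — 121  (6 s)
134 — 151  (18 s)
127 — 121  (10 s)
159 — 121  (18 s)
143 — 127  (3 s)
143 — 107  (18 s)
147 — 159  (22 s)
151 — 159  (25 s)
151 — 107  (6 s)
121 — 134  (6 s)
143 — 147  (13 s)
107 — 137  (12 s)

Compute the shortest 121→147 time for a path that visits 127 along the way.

Best 121 to 127: 121–127 costing 10
Best 127 to 147: 127–143–147 costing 16
Total via 127: 10 + 16 = 26 s.

26 s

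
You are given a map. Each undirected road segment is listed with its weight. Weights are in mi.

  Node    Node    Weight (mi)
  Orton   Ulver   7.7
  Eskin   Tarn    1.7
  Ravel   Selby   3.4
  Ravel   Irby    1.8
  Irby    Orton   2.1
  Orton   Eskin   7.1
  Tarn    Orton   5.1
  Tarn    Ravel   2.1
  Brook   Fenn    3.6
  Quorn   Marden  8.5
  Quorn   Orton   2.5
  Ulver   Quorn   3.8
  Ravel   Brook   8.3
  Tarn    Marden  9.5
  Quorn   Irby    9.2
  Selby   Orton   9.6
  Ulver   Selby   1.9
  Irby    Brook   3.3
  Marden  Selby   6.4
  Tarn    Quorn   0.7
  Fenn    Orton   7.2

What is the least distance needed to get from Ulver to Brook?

Enumerating some paths:
Ulver - Quorn - Tarn - Ravel - Irby - Brook: 3.8+0.7+2.1+1.8+3.3 = 11.7
Ulver - Selby - Ravel - Irby - Brook: 1.9+3.4+1.8+3.3 = 10.4
Ulver - Quorn - Orton - Irby - Brook: 3.8+2.5+2.1+3.3 = 11.7
Cheapest is Ulver - Selby - Ravel - Irby - Brook at 10.4 mi.

10.4 mi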